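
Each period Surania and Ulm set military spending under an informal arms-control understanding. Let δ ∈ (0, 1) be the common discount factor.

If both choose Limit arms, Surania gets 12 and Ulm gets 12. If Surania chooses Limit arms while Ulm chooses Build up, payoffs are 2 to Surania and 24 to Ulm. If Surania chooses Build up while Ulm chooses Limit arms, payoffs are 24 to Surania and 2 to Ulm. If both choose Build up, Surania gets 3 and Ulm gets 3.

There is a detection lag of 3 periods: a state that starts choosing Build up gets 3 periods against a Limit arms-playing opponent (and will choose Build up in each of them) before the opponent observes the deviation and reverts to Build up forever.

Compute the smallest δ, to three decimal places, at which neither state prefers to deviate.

0.830

The best deviation is to choose Build up for all 3 undetected periods, earning 24 each, then 3 forever once detected.
Deviation value: 24(1−δ^3)/(1−δ) + 3δ^3/(1−δ); cooperation value: 12/(1−δ).
IC: 12 ≥ 24(1−δ^3) + 3δ^3 = 24 − 21δ^3.
So δ^3 ≥ 12/21 = 4/7, giving δ ≥ (4/7)^(1/3) ≈ 0.830.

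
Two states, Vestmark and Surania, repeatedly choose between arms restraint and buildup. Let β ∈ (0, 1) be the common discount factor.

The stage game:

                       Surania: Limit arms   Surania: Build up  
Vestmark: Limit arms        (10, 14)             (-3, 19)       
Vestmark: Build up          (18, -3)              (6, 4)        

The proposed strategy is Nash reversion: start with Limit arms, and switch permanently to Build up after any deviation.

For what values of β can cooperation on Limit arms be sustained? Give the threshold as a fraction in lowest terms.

For Vestmark: deviation gain 18−10 = 8, per-period punishment loss 10−6 = 4. IC gives β ≥ 8/12 = 2/3.
For Surania: gain 5, loss 10 per period, so β ≥ 5/15 = 1/3.
The tighter constraint is Vestmark's, so cooperation needs β ≥ 2/3.

2/3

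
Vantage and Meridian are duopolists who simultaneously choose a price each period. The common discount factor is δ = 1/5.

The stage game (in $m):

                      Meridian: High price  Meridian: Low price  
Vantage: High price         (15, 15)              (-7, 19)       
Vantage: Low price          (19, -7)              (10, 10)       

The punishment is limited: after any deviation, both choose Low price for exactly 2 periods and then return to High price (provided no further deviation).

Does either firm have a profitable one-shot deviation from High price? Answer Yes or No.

Yes

IC: δ+…+δ^2 ≥ (19−15)/(15−10) = 4/5.
At δ = 1/5: partial sum = 0.2400 < 0.8000. Cooperation not sustainable.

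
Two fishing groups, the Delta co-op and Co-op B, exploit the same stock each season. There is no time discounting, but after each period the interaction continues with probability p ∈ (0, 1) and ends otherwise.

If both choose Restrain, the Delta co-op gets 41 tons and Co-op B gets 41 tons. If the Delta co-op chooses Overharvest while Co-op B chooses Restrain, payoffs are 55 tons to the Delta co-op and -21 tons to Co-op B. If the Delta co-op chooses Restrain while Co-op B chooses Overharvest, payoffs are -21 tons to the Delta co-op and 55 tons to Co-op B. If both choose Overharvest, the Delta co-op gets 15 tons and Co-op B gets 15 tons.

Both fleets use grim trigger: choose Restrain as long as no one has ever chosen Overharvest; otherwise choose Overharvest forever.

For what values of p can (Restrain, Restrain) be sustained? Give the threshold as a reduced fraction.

7/20

With no time discounting, the continuation probability p plays the role of the discount factor.
Grim-trigger IC: 41/(1−p) ≥ 55 + 15p/(1−p) ⇒ p ≥ (55−41)/(55−15) = 7/20.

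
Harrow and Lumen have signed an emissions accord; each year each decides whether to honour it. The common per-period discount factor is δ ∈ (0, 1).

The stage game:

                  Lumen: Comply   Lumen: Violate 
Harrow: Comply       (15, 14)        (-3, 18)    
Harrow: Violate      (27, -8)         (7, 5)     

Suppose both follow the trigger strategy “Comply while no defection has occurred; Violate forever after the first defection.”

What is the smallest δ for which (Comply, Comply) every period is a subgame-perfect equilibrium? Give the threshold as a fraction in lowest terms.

Harrow's threshold: (27−15)/(27−7) = 3/5.
Lumen's threshold: (18−14)/(18−5) = 4/13.
3/5 > 4/13, so Harrow binds and δ* = 3/5.

3/5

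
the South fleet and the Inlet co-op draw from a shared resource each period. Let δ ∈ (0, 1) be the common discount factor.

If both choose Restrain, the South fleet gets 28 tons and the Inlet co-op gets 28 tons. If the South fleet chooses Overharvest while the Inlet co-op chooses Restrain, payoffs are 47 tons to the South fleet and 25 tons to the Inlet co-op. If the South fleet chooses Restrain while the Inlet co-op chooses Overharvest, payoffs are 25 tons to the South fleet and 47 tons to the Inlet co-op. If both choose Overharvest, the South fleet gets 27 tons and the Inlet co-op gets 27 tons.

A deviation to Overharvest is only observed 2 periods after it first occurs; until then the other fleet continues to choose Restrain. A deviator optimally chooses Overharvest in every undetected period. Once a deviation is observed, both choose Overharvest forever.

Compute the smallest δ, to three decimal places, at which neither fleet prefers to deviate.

0.975

The best deviation is to choose Overharvest for all 2 undetected periods, earning 47 each, then 27 forever once detected.
Deviation value: 47(1−δ^2)/(1−δ) + 27δ^2/(1−δ); cooperation value: 28/(1−δ).
IC: 28 ≥ 47(1−δ^2) + 27δ^2 = 47 − 20δ^2.
So δ^2 ≥ 19/20, giving δ ≥ (19/20)^(1/2) ≈ 0.975.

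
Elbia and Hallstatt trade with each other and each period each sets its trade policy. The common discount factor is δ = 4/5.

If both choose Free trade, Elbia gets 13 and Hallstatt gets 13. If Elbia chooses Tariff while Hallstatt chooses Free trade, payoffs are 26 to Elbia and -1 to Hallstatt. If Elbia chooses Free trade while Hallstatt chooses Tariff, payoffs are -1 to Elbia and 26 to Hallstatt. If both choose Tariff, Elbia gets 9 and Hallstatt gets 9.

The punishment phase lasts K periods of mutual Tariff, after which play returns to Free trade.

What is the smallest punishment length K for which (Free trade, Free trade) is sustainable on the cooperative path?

Need Σ_{k=1}^{K} δ^k ≥ (26−13)/(13−9) = 3.2500 at δ = 4/5.
At K = 7 the sum is 3.1611 < 3.2500; at K = 8 it is 3.3289 ≥ 3.2500.
So the minimum punishment length is K = 8.

8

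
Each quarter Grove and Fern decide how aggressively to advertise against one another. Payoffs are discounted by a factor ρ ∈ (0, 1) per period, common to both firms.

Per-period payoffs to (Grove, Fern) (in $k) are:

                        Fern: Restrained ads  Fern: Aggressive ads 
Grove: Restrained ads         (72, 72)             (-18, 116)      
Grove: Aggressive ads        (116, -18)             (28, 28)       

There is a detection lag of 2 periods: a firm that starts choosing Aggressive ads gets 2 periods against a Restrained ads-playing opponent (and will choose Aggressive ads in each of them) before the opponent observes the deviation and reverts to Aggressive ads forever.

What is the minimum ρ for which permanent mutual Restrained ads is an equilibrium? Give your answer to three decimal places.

0.707

The best deviation is to choose Aggressive ads for all 2 undetected periods, earning 116 each, then 28 forever once detected.
Deviation value: 116(1−ρ^2)/(1−ρ) + 28ρ^2/(1−ρ); cooperation value: 72/(1−ρ).
IC: 72 ≥ 116(1−ρ^2) + 28ρ^2 = 116 − 88ρ^2.
So ρ^2 ≥ 44/88 = 1/2, giving ρ ≥ (1/2)^(1/2) ≈ 0.707.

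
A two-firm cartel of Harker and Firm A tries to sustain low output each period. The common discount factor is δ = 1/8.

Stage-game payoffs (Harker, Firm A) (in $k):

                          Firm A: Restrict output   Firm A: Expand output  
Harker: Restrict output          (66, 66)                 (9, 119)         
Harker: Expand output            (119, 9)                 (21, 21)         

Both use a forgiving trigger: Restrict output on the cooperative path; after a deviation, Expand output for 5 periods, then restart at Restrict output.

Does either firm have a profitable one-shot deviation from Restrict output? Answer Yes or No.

Comparing payoff streams over the 6 periods until play realigns: cooperate → 66(1+δ+…+δ^5); deviate → 119 + 21(δ+…+δ^5).
Cooperation is sustained iff (66−21)(δ+…+δ^5) ≥ 119−66.
δ+…+δ^5 = 1/8·(1−(1/8)^5)/(1−1/8) = 0.1429, and (119−66)/(66−21) = 1.1778.
0.1429 < 1.1778, so cooperation is not sustainable.

Yes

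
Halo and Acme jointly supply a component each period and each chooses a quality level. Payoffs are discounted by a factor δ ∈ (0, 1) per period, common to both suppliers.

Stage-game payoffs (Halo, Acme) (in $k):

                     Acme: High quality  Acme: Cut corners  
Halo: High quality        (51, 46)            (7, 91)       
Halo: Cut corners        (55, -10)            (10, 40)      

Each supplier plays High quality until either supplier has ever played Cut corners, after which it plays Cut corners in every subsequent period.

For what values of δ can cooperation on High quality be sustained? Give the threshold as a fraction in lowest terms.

15/17

For Halo: deviation gain 55−51 = 4, per-period punishment loss 51−10 = 41. IC gives δ ≥ 4/45.
For Acme: gain 45, loss 6 per period, so δ ≥ 45/51 = 15/17.
The tighter constraint is Acme's, so cooperation needs δ ≥ 15/17.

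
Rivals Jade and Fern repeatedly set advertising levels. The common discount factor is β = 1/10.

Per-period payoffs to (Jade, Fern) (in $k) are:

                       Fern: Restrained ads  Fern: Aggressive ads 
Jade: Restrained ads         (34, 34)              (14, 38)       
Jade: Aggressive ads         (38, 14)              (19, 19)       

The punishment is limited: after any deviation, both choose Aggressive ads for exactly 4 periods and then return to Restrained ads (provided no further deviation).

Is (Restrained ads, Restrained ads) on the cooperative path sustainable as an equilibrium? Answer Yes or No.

A one-shot deviation gives 38 now, then 19 for 4 periods, then back to 34.
Gain from deviating: (38−34) today; loss: (34−19) in each of the next 4 periods.
No-deviation condition: (34−19)(β+…+β^4) ≥ 38−34, i.e. β+…+β^4 ≥ 4/15.
At β = 1/10: β+…+β^4 = 0.1111 < 0.2667.
So cooperation is not sustainable.

No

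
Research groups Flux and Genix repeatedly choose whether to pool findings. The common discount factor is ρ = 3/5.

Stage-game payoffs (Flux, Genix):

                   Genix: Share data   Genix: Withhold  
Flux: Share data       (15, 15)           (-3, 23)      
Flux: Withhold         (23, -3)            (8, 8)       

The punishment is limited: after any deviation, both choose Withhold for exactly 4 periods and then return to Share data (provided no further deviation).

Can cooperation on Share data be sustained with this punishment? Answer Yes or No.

Comparing payoff streams over the 5 periods until play realigns: cooperate → 15(1+ρ+…+ρ^4); deviate → 23 + 8(ρ+…+ρ^4).
Cooperation is sustained iff (15−8)(ρ+…+ρ^4) ≥ 23−15.
ρ+…+ρ^4 = 3/5·(1−(3/5)^4)/(1−3/5) = 1.3056, and (23−15)/(15−8) = 1.1429.
1.3056 ≥ 1.1429, so cooperation is sustainable.

Yes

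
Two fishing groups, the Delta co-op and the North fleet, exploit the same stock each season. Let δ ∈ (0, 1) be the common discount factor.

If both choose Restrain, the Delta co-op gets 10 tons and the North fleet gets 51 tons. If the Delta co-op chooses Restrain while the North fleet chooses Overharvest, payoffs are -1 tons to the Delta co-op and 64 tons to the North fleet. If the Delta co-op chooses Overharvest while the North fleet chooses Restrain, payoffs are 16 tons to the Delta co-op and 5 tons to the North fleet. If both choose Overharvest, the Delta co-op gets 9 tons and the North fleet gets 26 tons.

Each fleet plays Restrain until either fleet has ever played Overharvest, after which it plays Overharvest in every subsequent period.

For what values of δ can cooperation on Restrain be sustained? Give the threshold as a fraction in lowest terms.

the Delta co-op: cooperation gives 10 each period; deviation gives 16 once then 9 forever.
  10/(1−δ) ≥ 16 + 9δ/(1−δ) ⇒ δ ≥ 6/7.
the North fleet: cooperation gives 51 each period; deviation gives 64 once then 26 forever.
  δ ≥ 13/38.
Both must hold, so the binding constraint is the Delta co-op's: δ ≥ 6/7.

6/7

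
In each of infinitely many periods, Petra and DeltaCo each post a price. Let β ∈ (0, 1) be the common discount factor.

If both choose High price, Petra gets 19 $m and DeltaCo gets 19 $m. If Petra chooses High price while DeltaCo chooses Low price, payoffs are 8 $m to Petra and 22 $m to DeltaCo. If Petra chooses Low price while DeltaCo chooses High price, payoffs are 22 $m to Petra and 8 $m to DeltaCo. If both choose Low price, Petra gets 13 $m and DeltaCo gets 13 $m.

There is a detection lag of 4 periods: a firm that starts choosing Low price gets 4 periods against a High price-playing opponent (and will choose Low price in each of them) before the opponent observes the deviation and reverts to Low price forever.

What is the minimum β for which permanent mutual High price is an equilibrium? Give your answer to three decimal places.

0.760

The best deviation is to choose Low price for all 4 undetected periods, earning 22 each, then 13 forever once detected.
Deviation value: 22(1−β^4)/(1−β) + 13β^4/(1−β); cooperation value: 19/(1−β).
IC: 19 ≥ 22(1−β^4) + 13β^4 = 22 − 9β^4.
So β^4 ≥ 3/9 = 1/3, giving β ≥ (1/3)^(1/4) ≈ 0.760.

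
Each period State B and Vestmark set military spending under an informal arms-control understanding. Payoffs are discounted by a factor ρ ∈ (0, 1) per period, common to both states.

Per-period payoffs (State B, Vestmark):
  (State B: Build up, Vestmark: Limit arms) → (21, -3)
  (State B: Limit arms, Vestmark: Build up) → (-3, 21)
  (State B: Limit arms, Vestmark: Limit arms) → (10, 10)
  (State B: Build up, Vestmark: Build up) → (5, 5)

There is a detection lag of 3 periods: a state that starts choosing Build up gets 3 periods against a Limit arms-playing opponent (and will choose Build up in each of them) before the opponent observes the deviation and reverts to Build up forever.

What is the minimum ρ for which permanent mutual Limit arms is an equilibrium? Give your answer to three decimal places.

0.883

The best deviation is to choose Build up for all 3 undetected periods, earning 21 each, then 5 forever once detected.
Deviation value: 21(1−ρ^3)/(1−ρ) + 5ρ^3/(1−ρ); cooperation value: 10/(1−ρ).
IC: 10 ≥ 21(1−ρ^3) + 5ρ^3 = 21 − 16ρ^3.
So ρ^3 ≥ 11/16, giving ρ ≥ (11/16)^(1/3) ≈ 0.883.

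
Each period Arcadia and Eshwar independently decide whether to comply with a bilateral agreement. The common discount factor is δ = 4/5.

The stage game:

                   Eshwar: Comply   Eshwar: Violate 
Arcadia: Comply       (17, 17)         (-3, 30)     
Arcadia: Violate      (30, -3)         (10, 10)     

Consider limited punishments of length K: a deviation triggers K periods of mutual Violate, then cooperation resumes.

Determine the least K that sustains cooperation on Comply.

3

No profitable deviation requires (17−10)(δ+…+δ^K) ≥ 30−17, i.e. δ+…+δ^K ≥ 13/7 ≈ 1.8571.
With δ = 4/5, the partial sums are K=1: 0.8000, K=2: 1.4400, K=3: 1.9520.
K = 3 is the first length at which the sum reaches 1.8571.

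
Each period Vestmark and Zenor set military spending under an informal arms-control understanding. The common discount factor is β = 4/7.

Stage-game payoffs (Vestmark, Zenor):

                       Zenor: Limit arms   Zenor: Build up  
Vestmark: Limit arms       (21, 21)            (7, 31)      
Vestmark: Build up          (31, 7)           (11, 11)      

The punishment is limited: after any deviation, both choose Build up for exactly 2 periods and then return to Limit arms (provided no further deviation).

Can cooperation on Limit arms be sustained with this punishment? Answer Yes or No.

A one-shot deviation gives 31 now, then 11 for 2 periods, then back to 21.
Gain from deviating: (31−21) today; loss: (21−11) in each of the next 2 periods.
No-deviation condition: (21−11)(β+…+β^2) ≥ 31−21, i.e. β+…+β^2 ≥ 1.
At β = 4/7: β+…+β^2 = 0.8980 < 1.0000.
So cooperation is not sustainable.

No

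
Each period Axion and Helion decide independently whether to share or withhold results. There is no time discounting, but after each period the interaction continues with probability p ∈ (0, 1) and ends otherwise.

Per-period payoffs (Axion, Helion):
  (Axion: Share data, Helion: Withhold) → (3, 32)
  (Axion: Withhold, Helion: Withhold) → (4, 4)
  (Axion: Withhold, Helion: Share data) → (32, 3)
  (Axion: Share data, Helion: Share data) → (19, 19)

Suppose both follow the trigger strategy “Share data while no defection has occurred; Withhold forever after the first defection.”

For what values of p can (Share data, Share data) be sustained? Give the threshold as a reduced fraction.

With no time discounting, the continuation probability p plays the role of the discount factor.
Grim-trigger IC: 19/(1−p) ≥ 32 + 4p/(1−p) ⇒ p ≥ (32−19)/(32−4) = 13/28.

13/28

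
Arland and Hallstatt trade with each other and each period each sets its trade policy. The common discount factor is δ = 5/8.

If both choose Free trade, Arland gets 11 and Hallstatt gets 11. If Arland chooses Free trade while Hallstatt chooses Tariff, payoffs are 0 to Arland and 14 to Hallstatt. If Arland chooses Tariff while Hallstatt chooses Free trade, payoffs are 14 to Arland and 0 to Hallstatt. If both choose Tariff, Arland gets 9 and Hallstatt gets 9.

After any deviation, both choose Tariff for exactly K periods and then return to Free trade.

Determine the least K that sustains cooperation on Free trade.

No profitable deviation requires (11−9)(δ+…+δ^K) ≥ 14−11, i.e. δ+…+δ^K ≥ 3/2 ≈ 1.5000.
With δ = 5/8, the partial sums are K=1: 0.6250, K=2: 1.0156, K=3: 1.2598, K=4: 1.4124, K=5: 1.5077.
K = 5 is the first length at which the sum reaches 1.5000.

5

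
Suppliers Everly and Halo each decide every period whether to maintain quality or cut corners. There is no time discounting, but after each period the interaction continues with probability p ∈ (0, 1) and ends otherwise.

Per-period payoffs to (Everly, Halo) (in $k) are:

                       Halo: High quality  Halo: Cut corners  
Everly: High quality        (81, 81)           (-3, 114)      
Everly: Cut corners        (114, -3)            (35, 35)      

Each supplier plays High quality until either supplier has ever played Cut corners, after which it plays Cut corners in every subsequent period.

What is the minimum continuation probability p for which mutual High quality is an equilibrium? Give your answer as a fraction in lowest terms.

33/79

With no time discounting, the continuation probability p plays the role of the discount factor.
Grim-trigger IC: 81/(1−p) ≥ 114 + 35p/(1−p) ⇒ p ≥ (114−81)/(114−35) = 33/79.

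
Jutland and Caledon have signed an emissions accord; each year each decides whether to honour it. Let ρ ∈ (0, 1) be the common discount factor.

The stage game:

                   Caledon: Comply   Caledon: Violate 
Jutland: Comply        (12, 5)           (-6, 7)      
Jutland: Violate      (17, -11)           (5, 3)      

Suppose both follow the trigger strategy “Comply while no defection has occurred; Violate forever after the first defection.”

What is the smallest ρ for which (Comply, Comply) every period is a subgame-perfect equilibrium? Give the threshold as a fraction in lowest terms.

1/2

Jutland: cooperation gives 12 each period; deviation gives 17 once then 5 forever.
  12/(1−ρ) ≥ 17 + 5ρ/(1−ρ) ⇒ ρ ≥ 5/12.
Caledon: cooperation gives 5 each period; deviation gives 7 once then 3 forever.
  ρ ≥ 2/4 = 1/2.
Both must hold, so the binding constraint is Caledon's: ρ ≥ 1/2.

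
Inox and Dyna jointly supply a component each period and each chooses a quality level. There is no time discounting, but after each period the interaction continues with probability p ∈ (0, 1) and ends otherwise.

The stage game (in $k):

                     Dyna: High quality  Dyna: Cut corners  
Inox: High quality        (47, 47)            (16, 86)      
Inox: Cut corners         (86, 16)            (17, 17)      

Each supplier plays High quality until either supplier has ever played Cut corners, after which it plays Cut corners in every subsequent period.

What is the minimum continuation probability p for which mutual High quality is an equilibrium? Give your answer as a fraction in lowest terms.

13/23

With no time discounting, the continuation probability p plays the role of the discount factor.
Grim-trigger IC: 47/(1−p) ≥ 86 + 17p/(1−p) ⇒ p ≥ (86−47)/(86−17) = 13/23.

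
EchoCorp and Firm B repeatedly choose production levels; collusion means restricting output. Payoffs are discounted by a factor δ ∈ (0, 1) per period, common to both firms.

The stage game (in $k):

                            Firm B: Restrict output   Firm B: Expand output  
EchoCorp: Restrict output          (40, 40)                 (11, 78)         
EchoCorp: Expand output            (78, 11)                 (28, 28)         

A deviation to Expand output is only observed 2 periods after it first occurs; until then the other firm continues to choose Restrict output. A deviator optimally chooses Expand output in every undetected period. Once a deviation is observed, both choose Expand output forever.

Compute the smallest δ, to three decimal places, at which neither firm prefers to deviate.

A deviator earns 78 for 2 periods, then 28 forever; cooperating earns 40 forever. Multiplying the IC by (1−δ):
40 ≥ 78(1−δ^2) + 28δ^2, so 50·δ^2 ≥ 38 and δ^2 ≥ 19/25.
δ ≥ (19/25)^(1/2) ≈ 0.872.

0.872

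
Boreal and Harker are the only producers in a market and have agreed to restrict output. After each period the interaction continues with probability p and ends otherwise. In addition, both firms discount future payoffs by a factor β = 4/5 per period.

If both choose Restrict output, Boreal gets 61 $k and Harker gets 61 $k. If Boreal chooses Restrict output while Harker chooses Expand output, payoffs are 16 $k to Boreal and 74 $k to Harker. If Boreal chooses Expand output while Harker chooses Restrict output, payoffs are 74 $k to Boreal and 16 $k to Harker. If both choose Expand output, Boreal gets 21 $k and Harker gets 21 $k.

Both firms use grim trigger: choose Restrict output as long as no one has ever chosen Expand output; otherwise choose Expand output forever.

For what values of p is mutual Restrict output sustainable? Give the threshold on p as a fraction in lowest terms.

65/212

Expected continuation weight on next period's payoff is β·p = 4/5·p, which plays the role of the discount factor.
Cooperation requires 4/5·p ≥ (74−61)/(74−21) = 13/53, hence p ≥ 65/212.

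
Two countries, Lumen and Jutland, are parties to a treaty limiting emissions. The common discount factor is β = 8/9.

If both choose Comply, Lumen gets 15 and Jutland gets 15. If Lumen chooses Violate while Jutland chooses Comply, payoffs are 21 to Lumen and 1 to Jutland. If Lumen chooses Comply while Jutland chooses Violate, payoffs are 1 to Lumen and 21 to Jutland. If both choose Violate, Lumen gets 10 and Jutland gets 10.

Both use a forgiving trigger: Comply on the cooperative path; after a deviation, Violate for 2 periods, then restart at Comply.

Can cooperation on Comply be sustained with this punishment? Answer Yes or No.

Comparing payoff streams over the 3 periods until play realigns: cooperate → 15(1+β+…+β^2); deviate → 21 + 10(β+…+β^2).
Cooperation is sustained iff (15−10)(β+…+β^2) ≥ 21−15.
β+…+β^2 = 8/9·(1−(8/9)^2)/(1−8/9) = 1.6790, and (21−15)/(15−10) = 1.2000.
1.6790 ≥ 1.2000, so cooperation is sustainable.

Yes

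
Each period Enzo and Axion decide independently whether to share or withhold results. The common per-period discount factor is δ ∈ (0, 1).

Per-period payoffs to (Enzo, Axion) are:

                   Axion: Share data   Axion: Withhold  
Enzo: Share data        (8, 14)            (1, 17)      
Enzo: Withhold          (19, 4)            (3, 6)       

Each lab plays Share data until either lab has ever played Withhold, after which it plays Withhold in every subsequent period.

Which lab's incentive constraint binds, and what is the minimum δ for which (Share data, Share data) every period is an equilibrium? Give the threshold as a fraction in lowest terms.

For Enzo: deviation gain 19−8 = 11, per-period punishment loss 8−3 = 5. IC gives δ ≥ 11/16.
For Axion: gain 3, loss 8 per period, so δ ≥ 3/11.
The tighter constraint is Enzo's, so cooperation needs δ ≥ 11/16.

Enzo; δ ≥ 11/16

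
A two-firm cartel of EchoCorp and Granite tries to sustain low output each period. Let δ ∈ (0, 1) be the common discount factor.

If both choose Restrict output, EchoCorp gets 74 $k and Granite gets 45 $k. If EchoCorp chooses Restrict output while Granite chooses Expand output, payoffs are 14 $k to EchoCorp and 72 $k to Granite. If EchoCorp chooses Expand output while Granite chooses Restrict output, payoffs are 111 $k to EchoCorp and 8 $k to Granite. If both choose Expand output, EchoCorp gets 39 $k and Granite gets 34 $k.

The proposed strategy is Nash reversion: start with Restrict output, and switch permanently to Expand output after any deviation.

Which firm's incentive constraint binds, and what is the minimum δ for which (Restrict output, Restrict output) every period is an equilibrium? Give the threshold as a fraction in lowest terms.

Granite; δ ≥ 27/38

EchoCorp's threshold: (111−74)/(111−39) = 37/72.
Granite's threshold: (72−45)/(72−34) = 27/38.
37/72 < 27/38, so Granite binds and δ* = 27/38.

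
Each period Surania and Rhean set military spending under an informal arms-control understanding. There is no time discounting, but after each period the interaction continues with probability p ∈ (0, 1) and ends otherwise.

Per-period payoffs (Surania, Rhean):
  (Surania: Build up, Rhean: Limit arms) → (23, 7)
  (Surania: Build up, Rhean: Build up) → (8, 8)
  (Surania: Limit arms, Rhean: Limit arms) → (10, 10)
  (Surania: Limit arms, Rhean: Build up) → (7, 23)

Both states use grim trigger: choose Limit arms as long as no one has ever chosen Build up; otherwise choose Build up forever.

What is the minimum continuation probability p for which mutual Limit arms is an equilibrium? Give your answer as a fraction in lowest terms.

With no time discounting, the continuation probability p plays the role of the discount factor.
Grim-trigger IC: 10/(1−p) ≥ 23 + 8p/(1−p) ⇒ p ≥ (23−10)/(23−8) = 13/15.

13/15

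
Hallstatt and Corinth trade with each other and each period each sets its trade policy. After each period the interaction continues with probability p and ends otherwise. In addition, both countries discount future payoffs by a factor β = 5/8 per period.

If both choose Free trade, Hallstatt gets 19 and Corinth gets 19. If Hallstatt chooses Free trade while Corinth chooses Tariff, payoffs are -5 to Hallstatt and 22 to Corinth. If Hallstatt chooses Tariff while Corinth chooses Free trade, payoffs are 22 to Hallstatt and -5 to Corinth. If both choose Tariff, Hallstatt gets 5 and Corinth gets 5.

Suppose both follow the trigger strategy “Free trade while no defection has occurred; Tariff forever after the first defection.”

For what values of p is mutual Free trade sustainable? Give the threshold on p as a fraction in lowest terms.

24/85

Expected continuation weight on next period's payoff is β·p = 5/8·p, which plays the role of the discount factor.
Cooperation requires 5/8·p ≥ (22−19)/(22−5) = 3/17, hence p ≥ 24/85.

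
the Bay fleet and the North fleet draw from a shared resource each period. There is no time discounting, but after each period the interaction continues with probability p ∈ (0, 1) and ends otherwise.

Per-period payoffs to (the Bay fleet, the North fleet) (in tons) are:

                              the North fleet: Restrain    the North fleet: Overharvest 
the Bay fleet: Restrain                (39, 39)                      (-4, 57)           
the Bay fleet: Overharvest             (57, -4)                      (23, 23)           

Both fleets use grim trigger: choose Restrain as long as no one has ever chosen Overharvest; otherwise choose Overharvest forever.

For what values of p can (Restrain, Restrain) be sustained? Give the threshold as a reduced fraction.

With no time discounting, the continuation probability p plays the role of the discount factor.
Grim-trigger IC: 39/(1−p) ≥ 57 + 23p/(1−p) ⇒ p ≥ (57−39)/(57−23) = 9/17.

9/17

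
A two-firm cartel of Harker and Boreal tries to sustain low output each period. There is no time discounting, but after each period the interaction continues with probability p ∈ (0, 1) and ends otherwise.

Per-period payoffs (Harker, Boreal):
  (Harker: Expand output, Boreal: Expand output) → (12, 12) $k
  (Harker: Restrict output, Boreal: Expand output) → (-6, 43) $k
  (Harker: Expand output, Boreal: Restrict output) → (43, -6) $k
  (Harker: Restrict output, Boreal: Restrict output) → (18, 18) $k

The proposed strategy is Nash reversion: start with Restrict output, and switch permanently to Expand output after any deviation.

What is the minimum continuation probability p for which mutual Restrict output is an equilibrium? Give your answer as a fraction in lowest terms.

With no time discounting, the continuation probability p plays the role of the discount factor.
Grim-trigger IC: 18/(1−p) ≥ 43 + 12p/(1−p) ⇒ p ≥ (43−18)/(43−12) = 25/31.

25/31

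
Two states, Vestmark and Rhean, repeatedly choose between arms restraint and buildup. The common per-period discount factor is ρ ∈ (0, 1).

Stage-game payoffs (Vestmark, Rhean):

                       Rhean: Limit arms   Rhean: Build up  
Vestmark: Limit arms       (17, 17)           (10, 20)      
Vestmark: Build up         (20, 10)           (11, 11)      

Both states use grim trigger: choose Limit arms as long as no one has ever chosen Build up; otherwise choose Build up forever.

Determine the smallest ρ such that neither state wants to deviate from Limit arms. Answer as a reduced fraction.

Cooperation forever yields 17 each period: 17/(1−ρ).
Deviating yields 20 once, then 11 forever: 20 + 11ρ/(1−ρ).
No profitable deviation requires 17/(1−ρ) ≥ 20 + 11ρ/(1−ρ).
Multiplying by (1−ρ): 17 ≥ 20(1−ρ) + 11ρ = 20 − 9ρ.
So 9ρ ≥ 3, i.e. ρ ≥ 3/9 = 1/3.

1/3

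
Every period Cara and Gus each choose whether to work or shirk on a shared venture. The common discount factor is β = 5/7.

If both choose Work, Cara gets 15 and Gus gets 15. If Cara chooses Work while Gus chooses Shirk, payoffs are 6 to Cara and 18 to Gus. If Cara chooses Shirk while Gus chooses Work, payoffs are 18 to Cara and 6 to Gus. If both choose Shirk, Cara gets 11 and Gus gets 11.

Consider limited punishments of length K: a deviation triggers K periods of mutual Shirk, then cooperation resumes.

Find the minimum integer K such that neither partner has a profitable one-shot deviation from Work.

2

IC: β(1−β^K)/(1−β) ≥ (18−15)/(15−11) = 3/4.
With β = 5/7: need 1 − β^K ≥ 3/4·(1−5/7)/(5/7), i.e. β^K ≤ 0.7000.
Since (5/7)^1 = 0.7143 and (5/7)^2 = 0.5102, the smallest such K is 2.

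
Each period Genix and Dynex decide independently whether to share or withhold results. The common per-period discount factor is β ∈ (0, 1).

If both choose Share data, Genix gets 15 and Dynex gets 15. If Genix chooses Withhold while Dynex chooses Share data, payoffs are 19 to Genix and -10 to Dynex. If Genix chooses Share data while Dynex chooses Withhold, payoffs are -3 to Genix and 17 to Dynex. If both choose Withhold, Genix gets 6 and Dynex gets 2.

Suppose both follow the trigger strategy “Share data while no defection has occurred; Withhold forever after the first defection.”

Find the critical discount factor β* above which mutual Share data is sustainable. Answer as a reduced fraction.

Genix's threshold: (19−15)/(19−6) = 4/13.
Dynex's threshold: (17−15)/(17−2) = 2/15.
4/13 > 2/15, so Genix binds and β* = 4/13.

4/13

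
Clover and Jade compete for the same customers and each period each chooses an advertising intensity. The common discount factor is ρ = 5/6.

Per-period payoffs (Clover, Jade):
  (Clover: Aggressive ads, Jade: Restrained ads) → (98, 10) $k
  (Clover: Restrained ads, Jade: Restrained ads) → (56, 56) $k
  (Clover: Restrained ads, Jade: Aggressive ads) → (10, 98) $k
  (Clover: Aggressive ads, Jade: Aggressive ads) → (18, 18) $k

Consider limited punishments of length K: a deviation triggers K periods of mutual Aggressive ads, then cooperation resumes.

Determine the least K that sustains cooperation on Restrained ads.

2

IC: ρ(1−ρ^K)/(1−ρ) ≥ (98−56)/(56−18) = 21/19.
With ρ = 5/6: need 1 − ρ^K ≥ 21/19·(1−5/6)/(5/6), i.e. ρ^K ≤ 0.7789.
Since (5/6)^1 = 0.8333 and (5/6)^2 = 0.6944, the smallest such K is 2.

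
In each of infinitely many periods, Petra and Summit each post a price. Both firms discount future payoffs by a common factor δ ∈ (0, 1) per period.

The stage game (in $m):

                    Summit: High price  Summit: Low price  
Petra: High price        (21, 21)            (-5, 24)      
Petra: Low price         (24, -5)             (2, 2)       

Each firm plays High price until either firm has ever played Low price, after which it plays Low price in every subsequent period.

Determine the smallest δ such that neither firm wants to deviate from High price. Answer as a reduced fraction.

3/22

Under grim trigger the critical discount factor is (T−C)/(T−P) with T = 24, C = 21, P = 2.
δ* = (24−21)/(24−2) = 3/22.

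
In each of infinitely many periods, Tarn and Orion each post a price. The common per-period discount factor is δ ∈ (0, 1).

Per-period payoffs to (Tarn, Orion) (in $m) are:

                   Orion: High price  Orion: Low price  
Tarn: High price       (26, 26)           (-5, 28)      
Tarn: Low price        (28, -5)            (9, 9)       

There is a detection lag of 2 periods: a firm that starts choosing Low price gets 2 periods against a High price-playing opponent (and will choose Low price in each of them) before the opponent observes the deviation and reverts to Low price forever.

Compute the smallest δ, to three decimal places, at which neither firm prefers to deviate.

0.324

A deviator earns 28 for 2 periods, then 9 forever; cooperating earns 26 forever. Multiplying the IC by (1−δ):
26 ≥ 28(1−δ^2) + 9δ^2, so 19·δ^2 ≥ 2 and δ^2 ≥ 2/19.
δ ≥ (2/19)^(1/2) ≈ 0.324.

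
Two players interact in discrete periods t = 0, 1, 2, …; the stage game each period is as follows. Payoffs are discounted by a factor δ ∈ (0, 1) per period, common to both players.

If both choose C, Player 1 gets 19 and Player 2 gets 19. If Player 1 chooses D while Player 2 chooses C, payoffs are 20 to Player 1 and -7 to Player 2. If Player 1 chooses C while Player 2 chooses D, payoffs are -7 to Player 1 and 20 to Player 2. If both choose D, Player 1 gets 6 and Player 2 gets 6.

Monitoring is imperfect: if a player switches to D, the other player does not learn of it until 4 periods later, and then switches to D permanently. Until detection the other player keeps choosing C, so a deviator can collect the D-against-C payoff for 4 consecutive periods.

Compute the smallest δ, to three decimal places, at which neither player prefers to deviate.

0.517

A deviator earns 20 for 4 periods, then 6 forever; cooperating earns 19 forever. Multiplying the IC by (1−δ):
19 ≥ 20(1−δ^4) + 6δ^4, so 14·δ^4 ≥ 1 and δ^4 ≥ 1/14.
δ ≥ (1/14)^(1/4) ≈ 0.517.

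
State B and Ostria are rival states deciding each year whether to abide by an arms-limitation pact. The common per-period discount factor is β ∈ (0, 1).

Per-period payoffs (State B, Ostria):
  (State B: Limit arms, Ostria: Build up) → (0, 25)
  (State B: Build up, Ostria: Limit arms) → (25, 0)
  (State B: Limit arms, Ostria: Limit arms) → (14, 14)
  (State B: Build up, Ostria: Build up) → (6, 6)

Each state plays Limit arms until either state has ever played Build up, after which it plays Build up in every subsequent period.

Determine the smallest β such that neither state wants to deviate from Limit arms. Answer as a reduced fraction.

11/19

14/(1−β) ≥ 25 + 6β/(1−β)
14 ≥ 25 − 19β
β ≥ 11/19.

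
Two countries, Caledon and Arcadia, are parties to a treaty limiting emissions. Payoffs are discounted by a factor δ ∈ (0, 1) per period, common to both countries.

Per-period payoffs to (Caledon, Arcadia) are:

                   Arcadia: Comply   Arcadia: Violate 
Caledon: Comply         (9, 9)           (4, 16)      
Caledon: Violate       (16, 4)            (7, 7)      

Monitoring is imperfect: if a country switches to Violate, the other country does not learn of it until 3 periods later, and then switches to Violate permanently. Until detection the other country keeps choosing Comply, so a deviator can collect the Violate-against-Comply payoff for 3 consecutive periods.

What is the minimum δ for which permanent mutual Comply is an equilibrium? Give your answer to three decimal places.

0.920

Deviating for the 3 undetected periods gains 16−9 = 7 per period over cooperation, then loses 9−7 = 2 per period forever once punishment starts.
Gain: 7(1 + δ + … + δ^2); loss: 2·δ^3/(1−δ).
No profitable deviation ⇔ 7(1−δ^3) ≤ 2·δ^3, i.e. δ^3 ≥ 7/(7+2) = 7/9.
Hence δ ≥ (7/9)^(1/3) ≈ 0.920.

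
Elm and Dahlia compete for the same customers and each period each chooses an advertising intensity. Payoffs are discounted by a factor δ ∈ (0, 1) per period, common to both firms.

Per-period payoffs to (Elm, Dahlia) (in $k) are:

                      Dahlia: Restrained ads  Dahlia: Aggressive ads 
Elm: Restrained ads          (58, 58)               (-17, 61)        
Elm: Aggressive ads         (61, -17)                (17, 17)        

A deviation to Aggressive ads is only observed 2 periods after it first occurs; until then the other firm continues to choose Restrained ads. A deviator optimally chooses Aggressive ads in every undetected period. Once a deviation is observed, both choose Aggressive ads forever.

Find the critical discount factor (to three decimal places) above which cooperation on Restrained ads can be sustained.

0.261

Deviating for the 2 undetected periods gains 61−58 = 3 per period over cooperation, then loses 58−17 = 41 per period forever once punishment starts.
Gain: 3(1 + δ + … + δ^1); loss: 41·δ^2/(1−δ).
No profitable deviation ⇔ 3(1−δ^2) ≤ 41·δ^2, i.e. δ^2 ≥ 3/(3+41) = 3/44.
Hence δ ≥ (3/44)^(1/2) ≈ 0.261.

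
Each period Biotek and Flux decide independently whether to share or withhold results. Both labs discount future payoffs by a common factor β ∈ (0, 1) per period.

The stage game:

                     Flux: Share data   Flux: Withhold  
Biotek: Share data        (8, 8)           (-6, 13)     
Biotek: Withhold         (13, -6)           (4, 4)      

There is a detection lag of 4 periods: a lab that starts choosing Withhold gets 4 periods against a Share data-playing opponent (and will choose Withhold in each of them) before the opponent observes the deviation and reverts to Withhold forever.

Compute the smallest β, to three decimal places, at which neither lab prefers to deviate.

0.863

A deviator earns 13 for 4 periods, then 4 forever; cooperating earns 8 forever. Multiplying the IC by (1−β):
8 ≥ 13(1−β^4) + 4β^4, so 9·β^4 ≥ 5 and β^4 ≥ 5/9.
β ≥ (5/9)^(1/4) ≈ 0.863.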